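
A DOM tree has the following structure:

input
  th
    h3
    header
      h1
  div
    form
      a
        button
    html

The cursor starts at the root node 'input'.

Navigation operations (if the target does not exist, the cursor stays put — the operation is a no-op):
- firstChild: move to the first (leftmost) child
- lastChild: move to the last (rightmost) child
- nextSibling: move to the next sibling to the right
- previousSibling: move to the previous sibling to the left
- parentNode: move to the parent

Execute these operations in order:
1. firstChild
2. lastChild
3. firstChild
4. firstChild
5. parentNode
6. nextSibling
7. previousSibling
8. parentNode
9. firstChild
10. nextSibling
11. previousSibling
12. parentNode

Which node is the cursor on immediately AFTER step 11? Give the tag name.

After 1 (firstChild): th
After 2 (lastChild): header
After 3 (firstChild): h1
After 4 (firstChild): h1 (no-op, stayed)
After 5 (parentNode): header
After 6 (nextSibling): header (no-op, stayed)
After 7 (previousSibling): h3
After 8 (parentNode): th
After 9 (firstChild): h3
After 10 (nextSibling): header
After 11 (previousSibling): h3

Answer: h3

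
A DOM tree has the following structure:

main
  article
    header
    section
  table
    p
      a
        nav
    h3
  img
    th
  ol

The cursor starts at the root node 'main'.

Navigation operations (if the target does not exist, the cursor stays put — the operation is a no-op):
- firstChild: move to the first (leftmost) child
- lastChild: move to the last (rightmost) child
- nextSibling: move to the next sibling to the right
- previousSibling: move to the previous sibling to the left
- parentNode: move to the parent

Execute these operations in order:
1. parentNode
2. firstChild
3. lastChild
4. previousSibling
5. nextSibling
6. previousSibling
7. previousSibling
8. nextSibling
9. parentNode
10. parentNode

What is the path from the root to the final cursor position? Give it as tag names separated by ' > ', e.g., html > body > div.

Answer: main

Derivation:
After 1 (parentNode): main (no-op, stayed)
After 2 (firstChild): article
After 3 (lastChild): section
After 4 (previousSibling): header
After 5 (nextSibling): section
After 6 (previousSibling): header
After 7 (previousSibling): header (no-op, stayed)
After 8 (nextSibling): section
After 9 (parentNode): article
After 10 (parentNode): main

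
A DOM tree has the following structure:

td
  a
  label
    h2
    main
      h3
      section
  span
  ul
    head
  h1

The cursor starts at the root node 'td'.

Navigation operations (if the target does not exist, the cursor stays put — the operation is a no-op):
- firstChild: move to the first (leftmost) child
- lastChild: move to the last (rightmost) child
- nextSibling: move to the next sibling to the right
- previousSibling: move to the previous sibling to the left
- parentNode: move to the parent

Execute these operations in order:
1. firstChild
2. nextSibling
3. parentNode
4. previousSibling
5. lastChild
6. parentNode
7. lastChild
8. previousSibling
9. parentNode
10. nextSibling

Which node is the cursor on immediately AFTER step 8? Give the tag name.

Answer: ul

Derivation:
After 1 (firstChild): a
After 2 (nextSibling): label
After 3 (parentNode): td
After 4 (previousSibling): td (no-op, stayed)
After 5 (lastChild): h1
After 6 (parentNode): td
After 7 (lastChild): h1
After 8 (previousSibling): ul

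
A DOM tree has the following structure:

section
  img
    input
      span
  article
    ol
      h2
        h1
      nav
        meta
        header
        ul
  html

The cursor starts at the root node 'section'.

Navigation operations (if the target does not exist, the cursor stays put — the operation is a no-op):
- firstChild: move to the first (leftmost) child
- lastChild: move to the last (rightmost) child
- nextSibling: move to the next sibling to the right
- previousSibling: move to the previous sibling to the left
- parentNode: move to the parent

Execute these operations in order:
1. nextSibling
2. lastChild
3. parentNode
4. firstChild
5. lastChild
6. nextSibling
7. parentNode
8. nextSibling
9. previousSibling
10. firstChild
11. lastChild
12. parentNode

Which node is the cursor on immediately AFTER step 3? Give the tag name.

After 1 (nextSibling): section (no-op, stayed)
After 2 (lastChild): html
After 3 (parentNode): section

Answer: section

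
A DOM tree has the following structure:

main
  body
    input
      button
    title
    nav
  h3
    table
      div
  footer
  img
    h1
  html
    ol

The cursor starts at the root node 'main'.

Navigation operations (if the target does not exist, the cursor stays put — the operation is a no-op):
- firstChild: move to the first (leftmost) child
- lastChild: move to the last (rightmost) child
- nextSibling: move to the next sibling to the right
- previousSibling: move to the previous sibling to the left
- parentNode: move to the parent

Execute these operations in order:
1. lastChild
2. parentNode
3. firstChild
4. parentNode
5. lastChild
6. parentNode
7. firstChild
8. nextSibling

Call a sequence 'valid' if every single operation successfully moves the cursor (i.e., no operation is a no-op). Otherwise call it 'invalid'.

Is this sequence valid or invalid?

After 1 (lastChild): html
After 2 (parentNode): main
After 3 (firstChild): body
After 4 (parentNode): main
After 5 (lastChild): html
After 6 (parentNode): main
After 7 (firstChild): body
After 8 (nextSibling): h3

Answer: valid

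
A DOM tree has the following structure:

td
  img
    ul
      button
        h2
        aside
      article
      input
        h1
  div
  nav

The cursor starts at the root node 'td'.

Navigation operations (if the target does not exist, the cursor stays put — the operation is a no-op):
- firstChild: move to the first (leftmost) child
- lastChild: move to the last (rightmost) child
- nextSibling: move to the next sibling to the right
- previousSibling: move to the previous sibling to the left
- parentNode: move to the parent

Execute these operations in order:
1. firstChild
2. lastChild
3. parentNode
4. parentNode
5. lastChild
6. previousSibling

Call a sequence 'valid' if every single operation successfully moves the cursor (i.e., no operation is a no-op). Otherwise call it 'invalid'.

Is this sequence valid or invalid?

Answer: valid

Derivation:
After 1 (firstChild): img
After 2 (lastChild): ul
After 3 (parentNode): img
After 4 (parentNode): td
After 5 (lastChild): nav
After 6 (previousSibling): div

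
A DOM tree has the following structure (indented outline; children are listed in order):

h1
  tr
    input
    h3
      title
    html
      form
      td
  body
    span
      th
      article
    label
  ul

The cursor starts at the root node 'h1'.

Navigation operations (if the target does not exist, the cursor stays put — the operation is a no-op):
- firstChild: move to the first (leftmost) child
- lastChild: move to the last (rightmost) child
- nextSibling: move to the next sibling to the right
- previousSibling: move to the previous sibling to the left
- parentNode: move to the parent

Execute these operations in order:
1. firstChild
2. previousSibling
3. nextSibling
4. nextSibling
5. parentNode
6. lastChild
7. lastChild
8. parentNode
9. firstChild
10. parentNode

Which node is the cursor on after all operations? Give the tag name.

After 1 (firstChild): tr
After 2 (previousSibling): tr (no-op, stayed)
After 3 (nextSibling): body
After 4 (nextSibling): ul
After 5 (parentNode): h1
After 6 (lastChild): ul
After 7 (lastChild): ul (no-op, stayed)
After 8 (parentNode): h1
After 9 (firstChild): tr
After 10 (parentNode): h1

Answer: h1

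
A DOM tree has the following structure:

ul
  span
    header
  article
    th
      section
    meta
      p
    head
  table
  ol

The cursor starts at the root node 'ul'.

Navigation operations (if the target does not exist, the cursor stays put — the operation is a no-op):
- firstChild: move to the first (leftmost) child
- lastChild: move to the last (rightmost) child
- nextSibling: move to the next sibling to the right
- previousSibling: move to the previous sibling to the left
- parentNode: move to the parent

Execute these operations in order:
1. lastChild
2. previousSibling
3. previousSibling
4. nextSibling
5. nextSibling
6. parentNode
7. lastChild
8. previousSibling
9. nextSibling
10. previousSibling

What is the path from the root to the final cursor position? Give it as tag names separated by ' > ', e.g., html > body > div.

After 1 (lastChild): ol
After 2 (previousSibling): table
After 3 (previousSibling): article
After 4 (nextSibling): table
After 5 (nextSibling): ol
After 6 (parentNode): ul
After 7 (lastChild): ol
After 8 (previousSibling): table
After 9 (nextSibling): ol
After 10 (previousSibling): table

Answer: ul > table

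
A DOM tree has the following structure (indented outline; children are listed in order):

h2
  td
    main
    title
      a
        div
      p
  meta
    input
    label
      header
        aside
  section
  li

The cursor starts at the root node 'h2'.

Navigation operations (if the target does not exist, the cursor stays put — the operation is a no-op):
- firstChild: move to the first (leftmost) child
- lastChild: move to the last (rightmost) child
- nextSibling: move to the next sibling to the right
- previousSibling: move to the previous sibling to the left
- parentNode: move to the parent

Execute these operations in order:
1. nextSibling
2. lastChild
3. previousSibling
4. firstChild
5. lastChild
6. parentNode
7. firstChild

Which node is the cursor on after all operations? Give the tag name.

Answer: td

Derivation:
After 1 (nextSibling): h2 (no-op, stayed)
After 2 (lastChild): li
After 3 (previousSibling): section
After 4 (firstChild): section (no-op, stayed)
After 5 (lastChild): section (no-op, stayed)
After 6 (parentNode): h2
After 7 (firstChild): td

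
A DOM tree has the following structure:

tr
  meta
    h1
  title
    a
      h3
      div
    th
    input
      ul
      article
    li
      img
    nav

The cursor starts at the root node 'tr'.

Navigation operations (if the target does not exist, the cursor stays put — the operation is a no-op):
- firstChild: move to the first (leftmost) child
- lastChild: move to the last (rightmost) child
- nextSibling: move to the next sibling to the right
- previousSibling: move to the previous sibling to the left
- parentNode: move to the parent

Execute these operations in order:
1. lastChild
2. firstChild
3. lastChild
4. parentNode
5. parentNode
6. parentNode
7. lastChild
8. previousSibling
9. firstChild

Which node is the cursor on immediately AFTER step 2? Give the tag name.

After 1 (lastChild): title
After 2 (firstChild): a

Answer: a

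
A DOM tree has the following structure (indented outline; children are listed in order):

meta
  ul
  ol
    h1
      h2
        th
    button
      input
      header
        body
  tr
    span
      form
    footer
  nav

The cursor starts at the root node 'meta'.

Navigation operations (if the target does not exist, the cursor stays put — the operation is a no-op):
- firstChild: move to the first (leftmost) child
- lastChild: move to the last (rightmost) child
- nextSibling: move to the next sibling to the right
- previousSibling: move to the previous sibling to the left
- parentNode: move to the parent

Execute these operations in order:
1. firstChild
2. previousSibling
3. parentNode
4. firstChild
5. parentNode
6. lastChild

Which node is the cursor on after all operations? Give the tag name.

After 1 (firstChild): ul
After 2 (previousSibling): ul (no-op, stayed)
After 3 (parentNode): meta
After 4 (firstChild): ul
After 5 (parentNode): meta
After 6 (lastChild): nav

Answer: nav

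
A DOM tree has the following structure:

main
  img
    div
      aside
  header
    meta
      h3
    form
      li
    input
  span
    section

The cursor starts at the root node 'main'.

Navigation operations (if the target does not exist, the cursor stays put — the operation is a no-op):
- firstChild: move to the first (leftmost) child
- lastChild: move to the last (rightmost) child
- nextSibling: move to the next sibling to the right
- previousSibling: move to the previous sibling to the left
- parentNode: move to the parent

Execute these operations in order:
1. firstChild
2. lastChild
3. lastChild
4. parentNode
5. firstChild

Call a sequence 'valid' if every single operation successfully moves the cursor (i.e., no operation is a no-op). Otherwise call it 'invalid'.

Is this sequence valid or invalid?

Answer: valid

Derivation:
After 1 (firstChild): img
After 2 (lastChild): div
After 3 (lastChild): aside
After 4 (parentNode): div
After 5 (firstChild): aside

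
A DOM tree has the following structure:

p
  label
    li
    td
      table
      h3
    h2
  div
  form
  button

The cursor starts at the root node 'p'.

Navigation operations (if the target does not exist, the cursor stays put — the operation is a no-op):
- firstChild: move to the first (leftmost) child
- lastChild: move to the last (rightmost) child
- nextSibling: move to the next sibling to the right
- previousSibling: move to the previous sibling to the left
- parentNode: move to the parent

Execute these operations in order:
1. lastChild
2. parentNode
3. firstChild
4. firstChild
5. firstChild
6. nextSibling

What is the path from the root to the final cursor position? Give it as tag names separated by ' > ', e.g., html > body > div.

After 1 (lastChild): button
After 2 (parentNode): p
After 3 (firstChild): label
After 4 (firstChild): li
After 5 (firstChild): li (no-op, stayed)
After 6 (nextSibling): td

Answer: p > label > td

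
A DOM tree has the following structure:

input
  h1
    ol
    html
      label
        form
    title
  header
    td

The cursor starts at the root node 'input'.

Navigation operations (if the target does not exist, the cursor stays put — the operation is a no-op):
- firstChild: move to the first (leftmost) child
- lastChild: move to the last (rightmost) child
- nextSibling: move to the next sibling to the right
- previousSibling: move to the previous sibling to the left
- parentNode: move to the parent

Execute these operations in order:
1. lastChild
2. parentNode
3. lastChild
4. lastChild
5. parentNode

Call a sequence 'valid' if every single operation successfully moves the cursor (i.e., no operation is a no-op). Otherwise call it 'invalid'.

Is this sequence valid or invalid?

Answer: valid

Derivation:
After 1 (lastChild): header
After 2 (parentNode): input
After 3 (lastChild): header
After 4 (lastChild): td
After 5 (parentNode): header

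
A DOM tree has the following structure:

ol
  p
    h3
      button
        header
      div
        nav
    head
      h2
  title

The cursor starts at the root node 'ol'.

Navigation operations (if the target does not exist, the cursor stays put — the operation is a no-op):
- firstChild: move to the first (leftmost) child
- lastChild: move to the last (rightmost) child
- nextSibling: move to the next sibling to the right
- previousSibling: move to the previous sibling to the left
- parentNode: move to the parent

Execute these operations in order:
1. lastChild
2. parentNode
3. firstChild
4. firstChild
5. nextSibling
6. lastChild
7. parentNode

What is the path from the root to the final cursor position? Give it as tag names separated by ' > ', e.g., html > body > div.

Answer: ol > p > head

Derivation:
After 1 (lastChild): title
After 2 (parentNode): ol
After 3 (firstChild): p
After 4 (firstChild): h3
After 5 (nextSibling): head
After 6 (lastChild): h2
After 7 (parentNode): head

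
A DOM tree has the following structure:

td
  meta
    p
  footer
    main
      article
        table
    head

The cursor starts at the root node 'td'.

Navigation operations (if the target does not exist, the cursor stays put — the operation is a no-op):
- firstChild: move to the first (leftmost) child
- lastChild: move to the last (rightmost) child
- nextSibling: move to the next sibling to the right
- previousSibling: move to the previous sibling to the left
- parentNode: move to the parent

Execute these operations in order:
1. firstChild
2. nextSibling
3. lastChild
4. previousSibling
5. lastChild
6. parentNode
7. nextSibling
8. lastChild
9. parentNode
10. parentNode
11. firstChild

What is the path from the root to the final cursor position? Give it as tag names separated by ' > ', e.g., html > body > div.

Answer: td > meta

Derivation:
After 1 (firstChild): meta
After 2 (nextSibling): footer
After 3 (lastChild): head
After 4 (previousSibling): main
After 5 (lastChild): article
After 6 (parentNode): main
After 7 (nextSibling): head
After 8 (lastChild): head (no-op, stayed)
After 9 (parentNode): footer
After 10 (parentNode): td
After 11 (firstChild): meta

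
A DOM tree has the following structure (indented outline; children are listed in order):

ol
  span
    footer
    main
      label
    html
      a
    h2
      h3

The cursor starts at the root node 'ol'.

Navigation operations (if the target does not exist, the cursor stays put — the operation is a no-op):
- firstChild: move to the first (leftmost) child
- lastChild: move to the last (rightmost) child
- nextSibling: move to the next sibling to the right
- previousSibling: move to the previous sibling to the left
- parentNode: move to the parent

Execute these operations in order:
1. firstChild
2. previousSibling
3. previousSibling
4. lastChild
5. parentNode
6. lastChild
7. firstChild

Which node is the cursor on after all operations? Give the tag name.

Answer: h3

Derivation:
After 1 (firstChild): span
After 2 (previousSibling): span (no-op, stayed)
After 3 (previousSibling): span (no-op, stayed)
After 4 (lastChild): h2
After 5 (parentNode): span
After 6 (lastChild): h2
After 7 (firstChild): h3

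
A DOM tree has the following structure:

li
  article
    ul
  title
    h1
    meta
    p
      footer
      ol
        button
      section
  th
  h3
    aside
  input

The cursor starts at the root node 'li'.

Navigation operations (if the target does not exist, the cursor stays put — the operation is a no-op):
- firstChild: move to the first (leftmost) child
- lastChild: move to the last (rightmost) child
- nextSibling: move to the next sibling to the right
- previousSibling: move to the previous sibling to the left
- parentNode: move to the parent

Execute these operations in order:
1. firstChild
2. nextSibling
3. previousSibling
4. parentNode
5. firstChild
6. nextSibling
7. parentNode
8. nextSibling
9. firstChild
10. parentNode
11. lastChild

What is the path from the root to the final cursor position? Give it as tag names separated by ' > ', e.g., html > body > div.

Answer: li > input

Derivation:
After 1 (firstChild): article
After 2 (nextSibling): title
After 3 (previousSibling): article
After 4 (parentNode): li
After 5 (firstChild): article
After 6 (nextSibling): title
After 7 (parentNode): li
After 8 (nextSibling): li (no-op, stayed)
After 9 (firstChild): article
After 10 (parentNode): li
After 11 (lastChild): input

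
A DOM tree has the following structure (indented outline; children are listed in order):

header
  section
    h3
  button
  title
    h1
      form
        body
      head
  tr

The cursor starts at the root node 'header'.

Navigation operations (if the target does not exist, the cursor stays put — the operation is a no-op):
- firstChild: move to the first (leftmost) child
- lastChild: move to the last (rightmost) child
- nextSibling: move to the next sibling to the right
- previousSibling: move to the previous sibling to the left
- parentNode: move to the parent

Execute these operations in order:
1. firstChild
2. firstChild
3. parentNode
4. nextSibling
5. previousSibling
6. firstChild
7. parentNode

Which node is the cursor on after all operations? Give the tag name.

Answer: section

Derivation:
After 1 (firstChild): section
After 2 (firstChild): h3
After 3 (parentNode): section
After 4 (nextSibling): button
After 5 (previousSibling): section
After 6 (firstChild): h3
After 7 (parentNode): section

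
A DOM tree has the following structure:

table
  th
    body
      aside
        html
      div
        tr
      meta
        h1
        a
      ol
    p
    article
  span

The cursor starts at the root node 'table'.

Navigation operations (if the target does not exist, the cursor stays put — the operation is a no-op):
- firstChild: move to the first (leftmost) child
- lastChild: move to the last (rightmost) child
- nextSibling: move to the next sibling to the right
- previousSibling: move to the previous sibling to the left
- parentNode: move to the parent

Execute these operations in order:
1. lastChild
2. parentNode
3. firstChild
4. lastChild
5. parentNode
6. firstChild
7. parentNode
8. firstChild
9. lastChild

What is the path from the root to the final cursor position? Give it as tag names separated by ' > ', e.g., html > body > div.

After 1 (lastChild): span
After 2 (parentNode): table
After 3 (firstChild): th
After 4 (lastChild): article
After 5 (parentNode): th
After 6 (firstChild): body
After 7 (parentNode): th
After 8 (firstChild): body
After 9 (lastChild): ol

Answer: table > th > body > ol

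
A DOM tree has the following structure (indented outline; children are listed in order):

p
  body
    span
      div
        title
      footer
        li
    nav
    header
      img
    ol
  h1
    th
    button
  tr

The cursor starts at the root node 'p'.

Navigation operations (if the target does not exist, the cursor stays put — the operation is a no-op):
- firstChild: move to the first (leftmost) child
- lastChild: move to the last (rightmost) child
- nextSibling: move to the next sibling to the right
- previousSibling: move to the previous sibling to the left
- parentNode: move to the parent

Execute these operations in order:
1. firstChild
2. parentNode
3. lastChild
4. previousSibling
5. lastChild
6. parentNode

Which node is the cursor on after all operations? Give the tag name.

After 1 (firstChild): body
After 2 (parentNode): p
After 3 (lastChild): tr
After 4 (previousSibling): h1
After 5 (lastChild): button
After 6 (parentNode): h1

Answer: h1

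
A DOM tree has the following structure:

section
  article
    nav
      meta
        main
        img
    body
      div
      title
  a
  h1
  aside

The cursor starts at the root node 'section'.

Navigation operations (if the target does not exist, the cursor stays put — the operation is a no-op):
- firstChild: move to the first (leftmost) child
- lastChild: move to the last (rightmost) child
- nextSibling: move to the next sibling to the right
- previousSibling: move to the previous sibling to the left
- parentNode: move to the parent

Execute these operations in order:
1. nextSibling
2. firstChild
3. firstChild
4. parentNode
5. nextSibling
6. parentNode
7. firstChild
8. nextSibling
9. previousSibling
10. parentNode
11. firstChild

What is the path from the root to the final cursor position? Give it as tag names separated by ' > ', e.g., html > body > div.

Answer: section > article

Derivation:
After 1 (nextSibling): section (no-op, stayed)
After 2 (firstChild): article
After 3 (firstChild): nav
After 4 (parentNode): article
After 5 (nextSibling): a
After 6 (parentNode): section
After 7 (firstChild): article
After 8 (nextSibling): a
After 9 (previousSibling): article
After 10 (parentNode): section
After 11 (firstChild): article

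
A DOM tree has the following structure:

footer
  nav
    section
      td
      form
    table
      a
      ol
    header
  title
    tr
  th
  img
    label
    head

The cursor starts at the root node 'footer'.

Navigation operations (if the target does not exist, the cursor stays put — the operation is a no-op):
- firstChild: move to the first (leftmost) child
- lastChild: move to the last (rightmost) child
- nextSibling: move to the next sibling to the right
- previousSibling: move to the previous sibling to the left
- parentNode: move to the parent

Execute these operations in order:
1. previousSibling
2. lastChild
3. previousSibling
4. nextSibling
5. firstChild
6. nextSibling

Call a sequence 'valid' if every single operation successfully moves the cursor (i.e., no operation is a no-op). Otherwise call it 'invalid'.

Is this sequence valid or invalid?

After 1 (previousSibling): footer (no-op, stayed)
After 2 (lastChild): img
After 3 (previousSibling): th
After 4 (nextSibling): img
After 5 (firstChild): label
After 6 (nextSibling): head

Answer: invalid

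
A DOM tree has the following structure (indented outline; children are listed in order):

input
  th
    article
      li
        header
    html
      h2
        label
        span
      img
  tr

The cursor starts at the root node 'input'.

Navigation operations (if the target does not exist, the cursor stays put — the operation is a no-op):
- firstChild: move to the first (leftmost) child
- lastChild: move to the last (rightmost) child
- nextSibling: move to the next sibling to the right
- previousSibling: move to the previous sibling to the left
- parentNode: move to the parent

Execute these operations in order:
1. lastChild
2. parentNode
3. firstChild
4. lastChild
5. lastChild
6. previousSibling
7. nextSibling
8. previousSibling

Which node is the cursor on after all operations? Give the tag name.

Answer: h2

Derivation:
After 1 (lastChild): tr
After 2 (parentNode): input
After 3 (firstChild): th
After 4 (lastChild): html
After 5 (lastChild): img
After 6 (previousSibling): h2
After 7 (nextSibling): img
After 8 (previousSibling): h2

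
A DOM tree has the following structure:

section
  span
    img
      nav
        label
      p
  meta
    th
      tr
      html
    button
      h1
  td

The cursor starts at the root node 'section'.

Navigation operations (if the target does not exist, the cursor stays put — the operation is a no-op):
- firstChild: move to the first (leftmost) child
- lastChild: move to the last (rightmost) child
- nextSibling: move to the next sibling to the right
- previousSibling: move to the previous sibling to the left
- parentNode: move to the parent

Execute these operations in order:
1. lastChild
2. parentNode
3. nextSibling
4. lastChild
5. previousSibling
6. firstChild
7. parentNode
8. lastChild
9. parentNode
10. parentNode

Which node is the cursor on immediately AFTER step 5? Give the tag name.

Answer: meta

Derivation:
After 1 (lastChild): td
After 2 (parentNode): section
After 3 (nextSibling): section (no-op, stayed)
After 4 (lastChild): td
After 5 (previousSibling): meta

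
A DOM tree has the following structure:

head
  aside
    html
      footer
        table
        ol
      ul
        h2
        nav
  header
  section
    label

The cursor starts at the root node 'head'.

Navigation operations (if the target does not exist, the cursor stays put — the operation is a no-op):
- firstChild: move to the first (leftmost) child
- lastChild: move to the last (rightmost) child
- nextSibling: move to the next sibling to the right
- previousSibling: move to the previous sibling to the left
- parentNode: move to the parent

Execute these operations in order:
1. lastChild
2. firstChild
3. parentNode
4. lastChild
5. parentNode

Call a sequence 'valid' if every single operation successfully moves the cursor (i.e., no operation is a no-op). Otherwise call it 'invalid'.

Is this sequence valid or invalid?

After 1 (lastChild): section
After 2 (firstChild): label
After 3 (parentNode): section
After 4 (lastChild): label
After 5 (parentNode): section

Answer: valid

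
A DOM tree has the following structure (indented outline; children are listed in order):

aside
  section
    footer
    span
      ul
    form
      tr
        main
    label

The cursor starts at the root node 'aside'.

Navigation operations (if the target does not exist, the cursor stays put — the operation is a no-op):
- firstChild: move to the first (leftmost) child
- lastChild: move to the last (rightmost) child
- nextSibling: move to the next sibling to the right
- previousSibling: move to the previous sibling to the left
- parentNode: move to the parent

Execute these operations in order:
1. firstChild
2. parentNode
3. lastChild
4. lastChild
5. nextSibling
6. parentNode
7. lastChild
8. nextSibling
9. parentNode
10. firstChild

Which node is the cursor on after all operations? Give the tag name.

Answer: footer

Derivation:
After 1 (firstChild): section
After 2 (parentNode): aside
After 3 (lastChild): section
After 4 (lastChild): label
After 5 (nextSibling): label (no-op, stayed)
After 6 (parentNode): section
After 7 (lastChild): label
After 8 (nextSibling): label (no-op, stayed)
After 9 (parentNode): section
After 10 (firstChild): footer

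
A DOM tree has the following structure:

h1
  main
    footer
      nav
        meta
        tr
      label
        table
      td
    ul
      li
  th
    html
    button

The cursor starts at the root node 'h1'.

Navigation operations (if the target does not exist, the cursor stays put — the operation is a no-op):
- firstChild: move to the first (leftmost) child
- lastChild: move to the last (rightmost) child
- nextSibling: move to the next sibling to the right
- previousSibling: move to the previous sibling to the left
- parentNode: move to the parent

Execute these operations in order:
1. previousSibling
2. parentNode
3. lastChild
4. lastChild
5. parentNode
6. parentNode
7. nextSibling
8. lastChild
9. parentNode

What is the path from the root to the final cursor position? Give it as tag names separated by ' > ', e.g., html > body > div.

Answer: h1

Derivation:
After 1 (previousSibling): h1 (no-op, stayed)
After 2 (parentNode): h1 (no-op, stayed)
After 3 (lastChild): th
After 4 (lastChild): button
After 5 (parentNode): th
After 6 (parentNode): h1
After 7 (nextSibling): h1 (no-op, stayed)
After 8 (lastChild): th
After 9 (parentNode): h1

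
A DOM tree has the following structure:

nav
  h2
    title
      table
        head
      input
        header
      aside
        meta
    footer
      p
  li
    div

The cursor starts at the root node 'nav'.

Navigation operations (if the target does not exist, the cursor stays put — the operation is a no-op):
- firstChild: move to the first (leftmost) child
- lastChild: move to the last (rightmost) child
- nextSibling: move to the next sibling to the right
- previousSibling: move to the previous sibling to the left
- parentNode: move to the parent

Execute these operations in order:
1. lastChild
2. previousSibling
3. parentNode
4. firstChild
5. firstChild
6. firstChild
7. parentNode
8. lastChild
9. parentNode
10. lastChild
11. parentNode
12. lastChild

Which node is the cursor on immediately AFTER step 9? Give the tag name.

After 1 (lastChild): li
After 2 (previousSibling): h2
After 3 (parentNode): nav
After 4 (firstChild): h2
After 5 (firstChild): title
After 6 (firstChild): table
After 7 (parentNode): title
After 8 (lastChild): aside
After 9 (parentNode): title

Answer: title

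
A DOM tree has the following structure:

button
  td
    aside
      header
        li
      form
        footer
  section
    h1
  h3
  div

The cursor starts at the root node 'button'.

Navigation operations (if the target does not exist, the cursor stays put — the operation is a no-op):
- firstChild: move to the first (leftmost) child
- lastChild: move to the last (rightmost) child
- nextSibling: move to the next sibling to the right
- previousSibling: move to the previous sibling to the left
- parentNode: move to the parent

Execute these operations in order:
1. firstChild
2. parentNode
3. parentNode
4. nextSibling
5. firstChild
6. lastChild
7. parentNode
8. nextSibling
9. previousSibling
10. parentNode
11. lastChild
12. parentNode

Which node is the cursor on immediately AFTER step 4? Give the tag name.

Answer: button

Derivation:
After 1 (firstChild): td
After 2 (parentNode): button
After 3 (parentNode): button (no-op, stayed)
After 4 (nextSibling): button (no-op, stayed)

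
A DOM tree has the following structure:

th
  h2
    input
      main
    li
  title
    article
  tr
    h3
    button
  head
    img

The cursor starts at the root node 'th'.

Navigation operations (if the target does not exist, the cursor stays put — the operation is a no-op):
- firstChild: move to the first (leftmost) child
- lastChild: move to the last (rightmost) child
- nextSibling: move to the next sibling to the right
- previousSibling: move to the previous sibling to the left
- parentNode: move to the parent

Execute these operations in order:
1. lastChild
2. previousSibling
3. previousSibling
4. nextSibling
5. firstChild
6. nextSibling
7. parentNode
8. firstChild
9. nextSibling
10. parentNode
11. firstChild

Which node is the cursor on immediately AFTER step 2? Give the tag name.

After 1 (lastChild): head
After 2 (previousSibling): tr

Answer: tr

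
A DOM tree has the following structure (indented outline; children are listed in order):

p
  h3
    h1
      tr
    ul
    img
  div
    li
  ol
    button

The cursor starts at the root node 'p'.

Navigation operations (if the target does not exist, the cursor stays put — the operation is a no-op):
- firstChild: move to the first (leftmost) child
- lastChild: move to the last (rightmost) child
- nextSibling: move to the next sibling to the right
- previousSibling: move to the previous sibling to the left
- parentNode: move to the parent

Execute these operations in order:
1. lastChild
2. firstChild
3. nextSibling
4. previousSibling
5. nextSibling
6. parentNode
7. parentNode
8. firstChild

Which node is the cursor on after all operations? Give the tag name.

Answer: h3

Derivation:
After 1 (lastChild): ol
After 2 (firstChild): button
After 3 (nextSibling): button (no-op, stayed)
After 4 (previousSibling): button (no-op, stayed)
After 5 (nextSibling): button (no-op, stayed)
After 6 (parentNode): ol
After 7 (parentNode): p
After 8 (firstChild): h3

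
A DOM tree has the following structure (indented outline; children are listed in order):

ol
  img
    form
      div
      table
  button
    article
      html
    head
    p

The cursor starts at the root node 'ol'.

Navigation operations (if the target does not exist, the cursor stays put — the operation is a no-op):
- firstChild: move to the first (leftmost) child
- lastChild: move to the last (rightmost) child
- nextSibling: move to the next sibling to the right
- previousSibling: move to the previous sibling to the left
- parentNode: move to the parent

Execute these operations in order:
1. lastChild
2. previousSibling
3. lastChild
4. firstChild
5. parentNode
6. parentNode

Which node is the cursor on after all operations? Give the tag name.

Answer: img

Derivation:
After 1 (lastChild): button
After 2 (previousSibling): img
After 3 (lastChild): form
After 4 (firstChild): div
After 5 (parentNode): form
After 6 (parentNode): img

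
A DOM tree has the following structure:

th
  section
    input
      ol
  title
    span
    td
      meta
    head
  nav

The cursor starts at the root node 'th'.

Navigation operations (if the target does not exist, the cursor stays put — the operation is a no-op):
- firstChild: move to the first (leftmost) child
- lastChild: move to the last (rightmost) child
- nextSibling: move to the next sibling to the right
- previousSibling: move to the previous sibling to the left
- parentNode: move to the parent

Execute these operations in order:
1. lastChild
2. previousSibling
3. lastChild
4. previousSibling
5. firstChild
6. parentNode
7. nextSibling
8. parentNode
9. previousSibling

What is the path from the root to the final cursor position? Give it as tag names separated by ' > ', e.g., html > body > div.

Answer: th > section

Derivation:
After 1 (lastChild): nav
After 2 (previousSibling): title
After 3 (lastChild): head
After 4 (previousSibling): td
After 5 (firstChild): meta
After 6 (parentNode): td
After 7 (nextSibling): head
After 8 (parentNode): title
After 9 (previousSibling): section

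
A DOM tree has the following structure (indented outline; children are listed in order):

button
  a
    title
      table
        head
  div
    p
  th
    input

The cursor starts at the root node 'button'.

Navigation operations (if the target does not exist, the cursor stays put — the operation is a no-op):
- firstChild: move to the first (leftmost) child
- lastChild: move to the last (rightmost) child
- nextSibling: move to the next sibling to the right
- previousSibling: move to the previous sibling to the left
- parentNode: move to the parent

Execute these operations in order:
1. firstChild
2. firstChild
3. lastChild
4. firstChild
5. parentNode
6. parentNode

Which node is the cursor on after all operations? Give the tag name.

Answer: title

Derivation:
After 1 (firstChild): a
After 2 (firstChild): title
After 3 (lastChild): table
After 4 (firstChild): head
After 5 (parentNode): table
After 6 (parentNode): title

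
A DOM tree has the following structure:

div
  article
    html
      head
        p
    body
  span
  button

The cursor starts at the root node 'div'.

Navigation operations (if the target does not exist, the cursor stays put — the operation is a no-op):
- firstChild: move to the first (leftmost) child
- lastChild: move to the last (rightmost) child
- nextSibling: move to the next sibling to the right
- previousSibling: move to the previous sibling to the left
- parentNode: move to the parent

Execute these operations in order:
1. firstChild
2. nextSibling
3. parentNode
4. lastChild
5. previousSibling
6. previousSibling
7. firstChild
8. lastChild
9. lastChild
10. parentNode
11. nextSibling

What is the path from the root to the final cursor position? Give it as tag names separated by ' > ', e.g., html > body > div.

Answer: div > article > html > head

Derivation:
After 1 (firstChild): article
After 2 (nextSibling): span
After 3 (parentNode): div
After 4 (lastChild): button
After 5 (previousSibling): span
After 6 (previousSibling): article
After 7 (firstChild): html
After 8 (lastChild): head
After 9 (lastChild): p
After 10 (parentNode): head
After 11 (nextSibling): head (no-op, stayed)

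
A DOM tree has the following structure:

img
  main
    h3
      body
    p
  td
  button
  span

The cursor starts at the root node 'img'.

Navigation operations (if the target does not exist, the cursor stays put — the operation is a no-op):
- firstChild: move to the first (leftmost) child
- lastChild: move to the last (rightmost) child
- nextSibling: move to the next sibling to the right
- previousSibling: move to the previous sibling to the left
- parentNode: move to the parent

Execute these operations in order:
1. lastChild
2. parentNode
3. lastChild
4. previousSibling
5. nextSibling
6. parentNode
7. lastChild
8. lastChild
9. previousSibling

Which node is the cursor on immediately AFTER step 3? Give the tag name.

Answer: span

Derivation:
After 1 (lastChild): span
After 2 (parentNode): img
After 3 (lastChild): span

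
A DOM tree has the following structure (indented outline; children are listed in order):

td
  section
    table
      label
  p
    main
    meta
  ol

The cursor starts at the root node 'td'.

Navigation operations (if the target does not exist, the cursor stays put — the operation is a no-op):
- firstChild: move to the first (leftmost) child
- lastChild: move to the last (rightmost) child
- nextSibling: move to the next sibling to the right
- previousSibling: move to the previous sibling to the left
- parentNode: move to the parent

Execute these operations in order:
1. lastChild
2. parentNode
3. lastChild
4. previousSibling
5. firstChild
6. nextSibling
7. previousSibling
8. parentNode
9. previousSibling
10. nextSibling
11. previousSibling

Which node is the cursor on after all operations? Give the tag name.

Answer: section

Derivation:
After 1 (lastChild): ol
After 2 (parentNode): td
After 3 (lastChild): ol
After 4 (previousSibling): p
After 5 (firstChild): main
After 6 (nextSibling): meta
After 7 (previousSibling): main
After 8 (parentNode): p
After 9 (previousSibling): section
After 10 (nextSibling): p
After 11 (previousSibling): section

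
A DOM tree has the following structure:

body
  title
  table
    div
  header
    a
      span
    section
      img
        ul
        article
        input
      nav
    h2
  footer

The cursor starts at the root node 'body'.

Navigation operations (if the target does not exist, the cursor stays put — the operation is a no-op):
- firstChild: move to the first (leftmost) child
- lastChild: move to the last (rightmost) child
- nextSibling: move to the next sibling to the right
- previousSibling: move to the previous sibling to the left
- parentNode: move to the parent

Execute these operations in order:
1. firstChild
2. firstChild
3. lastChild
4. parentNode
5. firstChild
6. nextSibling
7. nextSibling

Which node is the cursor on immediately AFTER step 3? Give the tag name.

Answer: title

Derivation:
After 1 (firstChild): title
After 2 (firstChild): title (no-op, stayed)
After 3 (lastChild): title (no-op, stayed)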